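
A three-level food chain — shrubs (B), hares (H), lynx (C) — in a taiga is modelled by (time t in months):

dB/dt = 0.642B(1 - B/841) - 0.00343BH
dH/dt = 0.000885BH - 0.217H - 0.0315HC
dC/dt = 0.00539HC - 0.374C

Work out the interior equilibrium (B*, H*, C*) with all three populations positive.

B* ≈ 529, H* ≈ 69.4, C* ≈ 7.98

From dC/dt = 0: 0.00539H* = 0.374, so H* = 69.4.
From dB/dt = 0: 0.642(1 - B*/841) = 0.00343·69.4, giving B* = 841·(1 - 0.371) = 529.
From dH/dt = 0: 0.000885·529 - 0.217 = 0.0315C*, so C* = 0.251/0.0315 = 7.98.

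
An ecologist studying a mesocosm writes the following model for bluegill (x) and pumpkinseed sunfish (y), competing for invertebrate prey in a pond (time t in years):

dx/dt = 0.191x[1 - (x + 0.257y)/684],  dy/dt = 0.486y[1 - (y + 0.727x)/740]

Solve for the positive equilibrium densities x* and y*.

Setting both brackets to zero gives the nullclines x + 0.257y = 684 and 0.727x + y = 740.
Substituting y = 740 - 0.727x into the first: x(1 - 0.257·0.727) = 684 - 0.257·740.
So x* = 494/0.813 = 607, and then y* = 740 - 0.727·607 = 299.

x* ≈ 607, y* ≈ 299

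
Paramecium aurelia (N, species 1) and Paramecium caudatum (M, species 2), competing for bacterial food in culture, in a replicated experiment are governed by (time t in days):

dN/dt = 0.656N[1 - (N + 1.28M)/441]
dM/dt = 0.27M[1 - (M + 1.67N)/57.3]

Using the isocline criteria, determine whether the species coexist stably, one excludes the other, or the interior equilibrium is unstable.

Compare the nullcline intercepts: K1/α12 = 441/1.28 = 345 > K2 = 57.3; K2/α21 = 57.3/1.67 = 34.3 < K1 = 441.
Since the inequalities point opposite ways, species 1 can invade but species 2 cannot.

species 1 excludes species 2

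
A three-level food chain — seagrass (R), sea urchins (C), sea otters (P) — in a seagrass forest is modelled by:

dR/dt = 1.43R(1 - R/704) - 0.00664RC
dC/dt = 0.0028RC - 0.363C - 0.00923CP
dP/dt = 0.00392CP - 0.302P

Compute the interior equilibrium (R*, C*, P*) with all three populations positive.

R* ≈ 452, C* ≈ 77, P* ≈ 97.8

From dP/dt = 0: 0.00392C* = 0.302, so C* = 77.
From dR/dt = 0: 1.43(1 - R*/704) = 0.00664·77, giving R* = 704·(1 - 0.358) = 452.
From dC/dt = 0: 0.0028·452 - 0.363 = 0.00923P*, so P* = 0.903/0.00923 = 97.8.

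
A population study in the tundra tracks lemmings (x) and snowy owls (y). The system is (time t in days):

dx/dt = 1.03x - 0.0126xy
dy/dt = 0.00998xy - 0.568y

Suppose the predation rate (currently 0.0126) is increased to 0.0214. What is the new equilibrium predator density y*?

At the interior fixed point, setting dx/dt = 0 with x > 0 fixes y* = (prey growth rate)/(xy coefficient) — independent of the other coefficients.
With the change, y* = 1.03/0.0214 = 48.1; it falls from 81.7.

y* ≈ 48.1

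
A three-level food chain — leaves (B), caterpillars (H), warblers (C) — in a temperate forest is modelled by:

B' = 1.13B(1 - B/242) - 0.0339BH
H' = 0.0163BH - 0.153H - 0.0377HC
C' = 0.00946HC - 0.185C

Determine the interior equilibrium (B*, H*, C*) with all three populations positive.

From dC/dt = 0: 0.00946H* = 0.185, so H* = 19.6.
From dB/dt = 0: 1.13(1 - B*/242) = 0.0339·19.6, giving B* = 242·(1 - 0.587) = 100.
From dH/dt = 0: 0.0163·100 - 0.153 = 0.0377C*, so C* = 1.48/0.0377 = 39.2.

B* ≈ 100, H* ≈ 19.6, C* ≈ 39.2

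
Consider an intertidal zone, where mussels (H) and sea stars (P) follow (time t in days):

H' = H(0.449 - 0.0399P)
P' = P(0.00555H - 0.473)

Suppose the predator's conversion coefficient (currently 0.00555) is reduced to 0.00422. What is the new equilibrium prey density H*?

H* ≈ 112

At the interior fixed point, setting dP/dt = 0 with P > 0 fixes H* = (predator death rate)/(HP coefficient) — independent of the other coefficients.
With the change, H* = 0.473/0.00422 = 112; it rises from 85.2.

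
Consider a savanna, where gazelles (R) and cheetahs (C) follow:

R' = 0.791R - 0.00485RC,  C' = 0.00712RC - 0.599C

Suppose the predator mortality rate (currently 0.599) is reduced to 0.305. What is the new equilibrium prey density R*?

At the interior fixed point, setting dC/dt = 0 with C > 0 fixes R* = (predator death rate)/(RC coefficient) — independent of the other coefficients.
With the change, R* = 0.305/0.00712 = 42.8; it falls from 84.1.

R* ≈ 42.8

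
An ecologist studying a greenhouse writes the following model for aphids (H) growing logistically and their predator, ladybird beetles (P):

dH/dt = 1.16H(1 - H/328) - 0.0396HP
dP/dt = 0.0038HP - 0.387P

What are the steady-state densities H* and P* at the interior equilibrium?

H* ≈ 102, P* ≈ 20.2

From dP/dt = 0 with P > 0: 0.0038H* = 0.387, so H* = 102.
Substitute into dH/dt = 0: 1.16(1 - 102/328) = 0.0396P*.
The bracket is 0.69, giving P* = 0.8/0.0396 = 20.2.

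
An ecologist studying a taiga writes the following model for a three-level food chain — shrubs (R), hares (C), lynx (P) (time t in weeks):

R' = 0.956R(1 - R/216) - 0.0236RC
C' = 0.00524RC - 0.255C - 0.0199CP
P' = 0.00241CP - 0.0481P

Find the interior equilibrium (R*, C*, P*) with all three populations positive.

R* ≈ 110, C* ≈ 20, P* ≈ 16

From dP/dt = 0: 0.00241C* = 0.0481, so C* = 20.
From dR/dt = 0: 0.956(1 - R*/216) = 0.0236·20, giving R* = 216·(1 - 0.493) = 110.
From dC/dt = 0: 0.00524·110 - 0.255 = 0.0199P*, so P* = 0.319/0.0199 = 16.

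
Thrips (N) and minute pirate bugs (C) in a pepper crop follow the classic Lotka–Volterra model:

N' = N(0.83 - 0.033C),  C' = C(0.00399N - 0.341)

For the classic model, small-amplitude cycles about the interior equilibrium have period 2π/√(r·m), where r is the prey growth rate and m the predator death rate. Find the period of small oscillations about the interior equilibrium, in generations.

T ≈ 11.8 generations

Here r = 0.83 and m = 0.341, so r·m = 0.283.
ω = √0.283 = 0.532 per generation, hence T = 2π/ω ≈ 11.8 generations.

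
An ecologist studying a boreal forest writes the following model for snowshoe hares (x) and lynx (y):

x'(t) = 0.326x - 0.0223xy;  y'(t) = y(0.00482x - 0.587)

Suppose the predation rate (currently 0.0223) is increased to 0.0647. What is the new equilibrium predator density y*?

At the interior fixed point, setting dx/dt = 0 with x > 0 fixes y* = (prey growth rate)/(xy coefficient) — independent of the other coefficients.
With the change, y* = 0.326/0.0647 = 5.04; it falls from 14.6.

y* ≈ 5.04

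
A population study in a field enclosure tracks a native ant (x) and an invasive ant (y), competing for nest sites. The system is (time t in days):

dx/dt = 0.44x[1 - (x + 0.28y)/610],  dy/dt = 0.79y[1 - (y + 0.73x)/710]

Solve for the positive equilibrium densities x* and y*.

x* ≈ 517, y* ≈ 333

Setting both brackets to zero gives the nullclines x + 0.28y = 610 and 0.73x + y = 710.
Substituting y = 710 - 0.73x into the first: x(1 - 0.28·0.73) = 610 - 0.28·710.
So x* = 411/0.796 = 517, and then y* = 710 - 0.73·517 = 333.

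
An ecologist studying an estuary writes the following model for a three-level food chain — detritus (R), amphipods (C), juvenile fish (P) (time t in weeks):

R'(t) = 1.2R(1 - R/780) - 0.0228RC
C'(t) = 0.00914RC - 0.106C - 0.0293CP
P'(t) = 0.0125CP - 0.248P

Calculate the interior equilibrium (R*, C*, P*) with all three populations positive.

From dP/dt = 0: 0.0125C* = 0.248, so C* = 19.8.
From dR/dt = 0: 1.2(1 - R*/780) = 0.0228·19.8, giving R* = 780·(1 - 0.377) = 486.
From dC/dt = 0: 0.00914·486 - 0.106 = 0.0293P*, so P* = 4.34/0.0293 = 148.

R* ≈ 486, C* ≈ 19.8, P* ≈ 148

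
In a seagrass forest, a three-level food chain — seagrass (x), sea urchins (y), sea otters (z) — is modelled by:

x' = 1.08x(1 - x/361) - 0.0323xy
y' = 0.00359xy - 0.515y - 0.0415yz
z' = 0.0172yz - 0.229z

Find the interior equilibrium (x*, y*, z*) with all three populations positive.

x* ≈ 217, y* ≈ 13.3, z* ≈ 6.38

From dz/dt = 0: 0.0172y* = 0.229, so y* = 13.3.
From dx/dt = 0: 1.08(1 - x*/361) = 0.0323·13.3, giving x* = 361·(1 - 0.398) = 217.
From dy/dt = 0: 0.00359·217 - 0.515 = 0.0415z*, so z* = 0.265/0.0415 = 6.38.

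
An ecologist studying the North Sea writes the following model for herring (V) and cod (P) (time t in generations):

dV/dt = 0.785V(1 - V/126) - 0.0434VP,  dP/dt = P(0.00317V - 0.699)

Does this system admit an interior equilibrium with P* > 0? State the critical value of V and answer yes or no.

Threshold V = 221; K < 221, so no, the predator goes extinct.

The predator equation gives dP/dt > 0 only when V > 0.699/0.00317 = 221.
Without the predator, V → K = 126. Since 126 < 221, the predator cannot invade.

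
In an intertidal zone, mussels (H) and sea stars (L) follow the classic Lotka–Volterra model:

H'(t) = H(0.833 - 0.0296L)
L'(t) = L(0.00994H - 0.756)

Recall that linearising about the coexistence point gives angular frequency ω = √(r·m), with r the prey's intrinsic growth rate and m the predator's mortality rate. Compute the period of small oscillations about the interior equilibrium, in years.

T ≈ 7.92 years

Here r = 0.833 and m = 0.756, so r·m = 0.63.
ω = √0.63 = 0.794 per year, hence T = 2π/ω ≈ 7.92 years.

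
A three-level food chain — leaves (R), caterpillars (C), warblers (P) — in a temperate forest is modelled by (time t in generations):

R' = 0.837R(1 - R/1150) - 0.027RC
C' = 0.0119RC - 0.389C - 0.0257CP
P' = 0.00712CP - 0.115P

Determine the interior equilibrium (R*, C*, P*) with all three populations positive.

From dP/dt = 0: 0.00712C* = 0.115, so C* = 16.2.
From dR/dt = 0: 0.837(1 - R*/1150) = 0.027·16.2, giving R* = 1150·(1 - 0.521) = 551.
From dC/dt = 0: 0.0119·551 - 0.389 = 0.0257P*, so P* = 6.17/0.0257 = 240.

R* ≈ 551, C* ≈ 16.2, P* ≈ 240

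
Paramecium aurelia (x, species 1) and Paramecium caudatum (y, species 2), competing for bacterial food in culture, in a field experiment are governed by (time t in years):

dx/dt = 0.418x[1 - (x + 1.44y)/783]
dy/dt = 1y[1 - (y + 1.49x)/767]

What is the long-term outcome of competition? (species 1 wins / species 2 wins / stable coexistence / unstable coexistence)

unstable coexistence (outcome depends on initial conditions)

Compare the nullcline intercepts: K1/α12 = 783/1.44 = 544 < K2 = 767; K2/α21 = 767/1.49 = 515 < K1 = 783.
Since both are reversed, neither can invade when rare; the interior point is a saddle.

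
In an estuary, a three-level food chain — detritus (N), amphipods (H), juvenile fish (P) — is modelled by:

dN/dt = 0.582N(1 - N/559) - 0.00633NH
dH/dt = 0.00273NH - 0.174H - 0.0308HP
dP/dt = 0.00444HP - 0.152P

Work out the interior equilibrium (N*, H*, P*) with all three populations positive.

From dP/dt = 0: 0.00444H* = 0.152, so H* = 34.2.
From dN/dt = 0: 0.582(1 - N*/559) = 0.00633·34.2, giving N* = 559·(1 - 0.372) = 351.
From dH/dt = 0: 0.00273·351 - 0.174 = 0.0308P*, so P* = 0.784/0.0308 = 25.4.

N* ≈ 351, H* ≈ 34.2, P* ≈ 25.4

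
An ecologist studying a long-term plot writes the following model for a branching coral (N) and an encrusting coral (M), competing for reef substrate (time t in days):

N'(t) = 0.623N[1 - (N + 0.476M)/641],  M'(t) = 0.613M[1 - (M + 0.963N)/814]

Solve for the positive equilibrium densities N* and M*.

N* ≈ 468, M* ≈ 363

Setting both brackets to zero gives the nullclines N + 0.476M = 641 and 0.963N + M = 814.
Substituting M = 814 - 0.963N into the first: N(1 - 0.476·0.963) = 641 - 0.476·814.
So N* = 254/0.542 = 468, and then M* = 814 - 0.963·468 = 363.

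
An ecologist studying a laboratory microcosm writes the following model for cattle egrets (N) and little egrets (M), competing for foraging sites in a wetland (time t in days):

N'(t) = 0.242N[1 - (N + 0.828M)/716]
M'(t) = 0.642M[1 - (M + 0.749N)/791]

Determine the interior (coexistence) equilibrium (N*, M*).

N* ≈ 161, M* ≈ 671

Setting both brackets to zero gives the nullclines N + 0.828M = 716 and 0.749N + M = 791.
Substituting M = 791 - 0.749N into the first: N(1 - 0.828·0.749) = 716 - 0.828·791.
So N* = 61.1/0.38 = 161, and then M* = 791 - 0.749·161 = 671.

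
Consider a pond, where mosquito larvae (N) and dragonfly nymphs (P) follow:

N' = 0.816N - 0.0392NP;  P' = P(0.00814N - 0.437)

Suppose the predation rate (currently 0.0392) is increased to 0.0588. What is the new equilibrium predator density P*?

At the interior fixed point, setting dN/dt = 0 with N > 0 fixes P* = (prey growth rate)/(NP coefficient) — independent of the other coefficients.
With the change, P* = 0.816/0.0588 = 13.9; it falls from 20.8.

P* ≈ 13.9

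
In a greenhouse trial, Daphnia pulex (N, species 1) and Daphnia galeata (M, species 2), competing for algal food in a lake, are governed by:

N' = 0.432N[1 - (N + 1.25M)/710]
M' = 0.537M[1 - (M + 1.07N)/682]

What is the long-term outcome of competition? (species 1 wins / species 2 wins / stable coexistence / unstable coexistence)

Compare the nullcline intercepts: K1/α12 = 710/1.25 = 568 < K2 = 682; K2/α21 = 682/1.07 = 637 < K1 = 710.
Since both are reversed, neither can invade when rare; the interior point is a saddle.

unstable coexistence (outcome depends on initial conditions)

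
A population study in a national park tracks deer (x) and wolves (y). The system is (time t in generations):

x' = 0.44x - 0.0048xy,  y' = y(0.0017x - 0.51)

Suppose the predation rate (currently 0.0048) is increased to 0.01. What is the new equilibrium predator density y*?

At the interior fixed point, setting dx/dt = 0 with x > 0 fixes y* = (prey growth rate)/(xy coefficient) — independent of the other coefficients.
With the change, y* = 0.44/0.01 = 44; it falls from 91.7.

y* ≈ 44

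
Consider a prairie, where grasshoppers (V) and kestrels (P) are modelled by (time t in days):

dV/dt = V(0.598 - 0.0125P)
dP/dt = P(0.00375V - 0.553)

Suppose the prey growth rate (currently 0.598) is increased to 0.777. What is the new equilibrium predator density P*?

At the interior fixed point, setting dV/dt = 0 with V > 0 fixes P* = (prey growth rate)/(VP coefficient) — independent of the other coefficients.
With the change, P* = 0.777/0.0125 = 62.2; it rises from 47.8.

P* ≈ 62.2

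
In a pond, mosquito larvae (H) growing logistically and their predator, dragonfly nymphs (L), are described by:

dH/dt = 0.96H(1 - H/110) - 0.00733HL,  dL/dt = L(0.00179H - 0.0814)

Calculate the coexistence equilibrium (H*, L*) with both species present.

From dL/dt = 0 with L > 0: 0.00179H* = 0.0814, so H* = 45.5.
Substitute into dH/dt = 0: 0.96(1 - 45.5/110) = 0.00733L*.
The bracket is 0.587, giving L* = 0.563/0.00733 = 76.8.

H* ≈ 45.5, L* ≈ 76.8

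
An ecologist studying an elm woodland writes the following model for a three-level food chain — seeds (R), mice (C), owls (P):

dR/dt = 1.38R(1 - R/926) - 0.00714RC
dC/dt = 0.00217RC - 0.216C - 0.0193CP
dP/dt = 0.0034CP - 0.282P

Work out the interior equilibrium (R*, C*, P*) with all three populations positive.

From dP/dt = 0: 0.0034C* = 0.282, so C* = 82.9.
From dR/dt = 0: 1.38(1 - R*/926) = 0.00714·82.9, giving R* = 926·(1 - 0.429) = 529.
From dC/dt = 0: 0.00217·529 - 0.216 = 0.0193P*, so P* = 0.931/0.0193 = 48.2.

R* ≈ 529, C* ≈ 82.9, P* ≈ 48.2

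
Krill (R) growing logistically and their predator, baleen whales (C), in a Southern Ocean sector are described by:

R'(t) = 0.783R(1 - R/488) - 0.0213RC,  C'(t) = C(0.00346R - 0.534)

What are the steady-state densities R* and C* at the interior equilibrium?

R* ≈ 154, C* ≈ 25.1

From dC/dt = 0 with C > 0: 0.00346R* = 0.534, so R* = 154.
Substitute into dR/dt = 0: 0.783(1 - 154/488) = 0.0213C*.
The bracket is 0.684, giving C* = 0.535/0.0213 = 25.1.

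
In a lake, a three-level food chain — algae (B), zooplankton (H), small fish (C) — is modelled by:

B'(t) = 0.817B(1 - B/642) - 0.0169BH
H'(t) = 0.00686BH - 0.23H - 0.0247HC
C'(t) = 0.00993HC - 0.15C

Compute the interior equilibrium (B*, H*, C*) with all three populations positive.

B* ≈ 441, H* ≈ 15.1, C* ≈ 113

From dC/dt = 0: 0.00993H* = 0.15, so H* = 15.1.
From dB/dt = 0: 0.817(1 - B*/642) = 0.0169·15.1, giving B* = 642·(1 - 0.312) = 441.
From dH/dt = 0: 0.00686·441 - 0.23 = 0.0247C*, so C* = 2.8/0.0247 = 113.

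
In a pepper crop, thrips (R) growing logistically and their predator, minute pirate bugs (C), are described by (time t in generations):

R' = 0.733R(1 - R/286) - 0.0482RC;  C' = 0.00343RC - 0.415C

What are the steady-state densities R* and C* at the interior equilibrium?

R* ≈ 121, C* ≈ 8.77

From dC/dt = 0 with C > 0: 0.00343R* = 0.415, so R* = 121.
Substitute into dR/dt = 0: 0.733(1 - 121/286) = 0.0482C*.
The bracket is 0.577, giving C* = 0.423/0.0482 = 8.77.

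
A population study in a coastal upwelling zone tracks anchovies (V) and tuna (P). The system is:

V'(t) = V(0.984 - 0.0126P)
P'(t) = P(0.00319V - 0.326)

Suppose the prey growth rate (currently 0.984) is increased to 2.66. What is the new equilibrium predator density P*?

P* ≈ 211

At the interior fixed point, setting dV/dt = 0 with V > 0 fixes P* = (prey growth rate)/(VP coefficient) — independent of the other coefficients.
With the change, P* = 2.66/0.0126 = 211; it rises from 78.1.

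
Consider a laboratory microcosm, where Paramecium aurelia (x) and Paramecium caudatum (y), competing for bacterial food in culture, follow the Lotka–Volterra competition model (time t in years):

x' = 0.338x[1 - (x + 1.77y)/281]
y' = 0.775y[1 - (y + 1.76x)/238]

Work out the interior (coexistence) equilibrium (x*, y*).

Setting both brackets to zero gives the nullclines x + 1.77y = 281 and 1.76x + y = 238.
Substituting y = 238 - 1.76x into the first: x(1 - 1.77·1.76) = 281 - 1.77·238.
So x* = -140/-2.12 = 66.3, and then y* = 238 - 1.76·66.3 = 121.

x* ≈ 66.3, y* ≈ 121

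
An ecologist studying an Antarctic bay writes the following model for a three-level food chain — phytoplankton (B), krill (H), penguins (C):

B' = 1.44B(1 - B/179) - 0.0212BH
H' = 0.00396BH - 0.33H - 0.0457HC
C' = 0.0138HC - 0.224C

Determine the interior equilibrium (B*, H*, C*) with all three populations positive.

B* ≈ 136, H* ≈ 16.2, C* ≈ 4.58

From dC/dt = 0: 0.0138H* = 0.224, so H* = 16.2.
From dB/dt = 0: 1.44(1 - B*/179) = 0.0212·16.2, giving B* = 179·(1 - 0.239) = 136.
From dH/dt = 0: 0.00396·136 - 0.33 = 0.0457C*, so C* = 0.209/0.0457 = 4.58.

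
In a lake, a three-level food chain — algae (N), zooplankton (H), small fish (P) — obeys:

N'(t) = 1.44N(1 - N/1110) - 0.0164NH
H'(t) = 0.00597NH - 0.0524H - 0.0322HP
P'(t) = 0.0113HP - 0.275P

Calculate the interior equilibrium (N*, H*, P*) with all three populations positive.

N* ≈ 802, H* ≈ 24.3, P* ≈ 147

From dP/dt = 0: 0.0113H* = 0.275, so H* = 24.3.
From dN/dt = 0: 1.44(1 - N*/1110) = 0.0164·24.3, giving N* = 1110·(1 - 0.277) = 802.
From dH/dt = 0: 0.00597·802 - 0.0524 = 0.0322P*, so P* = 4.74/0.0322 = 147.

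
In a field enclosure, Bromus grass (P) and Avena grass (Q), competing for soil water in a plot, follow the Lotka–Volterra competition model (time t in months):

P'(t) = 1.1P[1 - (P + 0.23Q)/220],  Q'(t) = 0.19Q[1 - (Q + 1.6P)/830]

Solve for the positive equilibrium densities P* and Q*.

P* ≈ 46, Q* ≈ 756

Setting both brackets to zero gives the nullclines P + 0.23Q = 220 and 1.6P + Q = 830.
Substituting Q = 830 - 1.6P into the first: P(1 - 0.23·1.6) = 220 - 0.23·830.
So P* = 29.1/0.632 = 46, and then Q* = 830 - 1.6·46 = 756.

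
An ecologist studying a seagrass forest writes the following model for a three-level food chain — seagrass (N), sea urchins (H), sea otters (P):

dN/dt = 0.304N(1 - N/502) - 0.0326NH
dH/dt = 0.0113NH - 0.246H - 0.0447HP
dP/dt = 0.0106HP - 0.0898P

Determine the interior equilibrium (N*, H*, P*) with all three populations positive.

N* ≈ 45.9, H* ≈ 8.47, P* ≈ 6.11

From dP/dt = 0: 0.0106H* = 0.0898, so H* = 8.47.
From dN/dt = 0: 0.304(1 - N*/502) = 0.0326·8.47, giving N* = 502·(1 - 0.908) = 45.9.
From dH/dt = 0: 0.0113·45.9 - 0.246 = 0.0447P*, so P* = 0.273/0.0447 = 6.11.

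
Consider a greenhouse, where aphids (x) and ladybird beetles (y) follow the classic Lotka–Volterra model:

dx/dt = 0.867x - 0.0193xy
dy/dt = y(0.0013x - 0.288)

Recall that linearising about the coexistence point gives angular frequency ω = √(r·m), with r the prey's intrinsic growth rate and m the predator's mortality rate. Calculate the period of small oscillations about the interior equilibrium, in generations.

T ≈ 12.6 generations

Here r = 0.867 and m = 0.288, so r·m = 0.25.
ω = √0.25 = 0.5 per generation, hence T = 2π/ω ≈ 12.6 generations.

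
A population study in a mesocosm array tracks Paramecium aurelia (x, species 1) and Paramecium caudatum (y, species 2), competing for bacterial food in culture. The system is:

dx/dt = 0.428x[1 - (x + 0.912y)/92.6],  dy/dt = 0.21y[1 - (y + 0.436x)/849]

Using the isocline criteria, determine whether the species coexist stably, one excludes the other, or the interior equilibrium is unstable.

species 2 excludes species 1

Compare the nullcline intercepts: K1/α12 = 92.6/0.912 = 102 < K2 = 849; K2/α21 = 849/0.436 = 1950 > K1 = 92.6.
Since the inequalities point opposite ways, species 2 can invade but species 1 cannot.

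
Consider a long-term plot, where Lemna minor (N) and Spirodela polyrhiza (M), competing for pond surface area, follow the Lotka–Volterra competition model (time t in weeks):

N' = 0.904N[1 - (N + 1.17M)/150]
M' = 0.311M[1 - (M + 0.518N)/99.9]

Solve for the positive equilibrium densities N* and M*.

Setting both brackets to zero gives the nullclines N + 1.17M = 150 and 0.518N + M = 99.9.
Substituting M = 99.9 - 0.518N into the first: N(1 - 1.17·0.518) = 150 - 1.17·99.9.
So N* = 33.1/0.394 = 84.1, and then M* = 99.9 - 0.518·84.1 = 56.4.

N* ≈ 84.1, M* ≈ 56.4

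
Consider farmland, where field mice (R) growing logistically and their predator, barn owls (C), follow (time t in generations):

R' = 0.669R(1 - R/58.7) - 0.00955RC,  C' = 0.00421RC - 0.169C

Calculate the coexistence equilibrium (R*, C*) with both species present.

From dC/dt = 0 with C > 0: 0.00421R* = 0.169, so R* = 40.1.
Substitute into dR/dt = 0: 0.669(1 - 40.1/58.7) = 0.00955C*.
The bracket is 0.316, giving C* = 0.211/0.00955 = 22.1.

R* ≈ 40.1, C* ≈ 22.1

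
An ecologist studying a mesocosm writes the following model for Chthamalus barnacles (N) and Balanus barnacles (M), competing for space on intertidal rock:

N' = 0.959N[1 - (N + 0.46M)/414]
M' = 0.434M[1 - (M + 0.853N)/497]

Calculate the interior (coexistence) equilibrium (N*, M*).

N* ≈ 305, M* ≈ 237

Setting both brackets to zero gives the nullclines N + 0.46M = 414 and 0.853N + M = 497.
Substituting M = 497 - 0.853N into the first: N(1 - 0.46·0.853) = 414 - 0.46·497.
So N* = 185/0.608 = 305, and then M* = 497 - 0.853·305 = 237.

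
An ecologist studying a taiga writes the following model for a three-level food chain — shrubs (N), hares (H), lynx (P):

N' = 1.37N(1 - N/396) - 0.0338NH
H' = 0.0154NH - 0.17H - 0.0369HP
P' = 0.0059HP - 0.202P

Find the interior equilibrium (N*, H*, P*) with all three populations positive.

From dP/dt = 0: 0.0059H* = 0.202, so H* = 34.2.
From dN/dt = 0: 1.37(1 - N*/396) = 0.0338·34.2, giving N* = 396·(1 - 0.845) = 61.5.
From dH/dt = 0: 0.0154·61.5 - 0.17 = 0.0369P*, so P* = 0.777/0.0369 = 21.1.

N* ≈ 61.5, H* ≈ 34.2, P* ≈ 21.1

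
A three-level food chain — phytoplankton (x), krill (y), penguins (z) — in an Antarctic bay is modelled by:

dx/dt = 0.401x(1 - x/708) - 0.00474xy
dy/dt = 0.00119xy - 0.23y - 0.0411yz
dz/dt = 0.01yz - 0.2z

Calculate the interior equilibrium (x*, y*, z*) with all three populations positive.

x* ≈ 541, y* ≈ 20, z* ≈ 10.1

From dz/dt = 0: 0.01y* = 0.2, so y* = 20.
From dx/dt = 0: 0.401(1 - x*/708) = 0.00474·20, giving x* = 708·(1 - 0.236) = 541.
From dy/dt = 0: 0.00119·541 - 0.23 = 0.0411z*, so z* = 0.413/0.0411 = 10.1.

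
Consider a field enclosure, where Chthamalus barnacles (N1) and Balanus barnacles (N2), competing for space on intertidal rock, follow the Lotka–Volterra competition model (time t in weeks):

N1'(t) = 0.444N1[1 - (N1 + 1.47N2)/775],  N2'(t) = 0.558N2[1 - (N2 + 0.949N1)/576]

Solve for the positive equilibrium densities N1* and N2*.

Setting both brackets to zero gives the nullclines N1 + 1.47N2 = 775 and 0.949N1 + N2 = 576.
Substituting N2 = 576 - 0.949N1 into the first: N1(1 - 1.47·0.949) = 775 - 1.47·576.
So N1* = -71.7/-0.395 = 182, and then N2* = 576 - 0.949·182 = 404.

N1* ≈ 182, N2* ≈ 404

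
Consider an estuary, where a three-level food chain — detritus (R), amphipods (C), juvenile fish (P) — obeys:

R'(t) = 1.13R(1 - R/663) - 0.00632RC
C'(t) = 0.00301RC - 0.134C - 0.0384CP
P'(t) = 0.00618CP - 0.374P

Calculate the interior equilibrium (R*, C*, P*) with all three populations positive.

R* ≈ 439, C* ≈ 60.5, P* ≈ 30.9

From dP/dt = 0: 0.00618C* = 0.374, so C* = 60.5.
From dR/dt = 0: 1.13(1 - R*/663) = 0.00632·60.5, giving R* = 663·(1 - 0.338) = 439.
From dC/dt = 0: 0.00301·439 - 0.134 = 0.0384P*, so P* = 1.19/0.0384 = 30.9.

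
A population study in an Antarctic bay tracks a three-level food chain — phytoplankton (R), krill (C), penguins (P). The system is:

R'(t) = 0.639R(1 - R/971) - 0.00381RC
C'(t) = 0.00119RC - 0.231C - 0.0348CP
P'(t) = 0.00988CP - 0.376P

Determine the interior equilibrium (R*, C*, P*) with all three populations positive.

From dP/dt = 0: 0.00988C* = 0.376, so C* = 38.1.
From dR/dt = 0: 0.639(1 - R*/971) = 0.00381·38.1, giving R* = 971·(1 - 0.227) = 751.
From dC/dt = 0: 0.00119·751 - 0.231 = 0.0348P*, so P* = 0.662/0.0348 = 19.

R* ≈ 751, C* ≈ 38.1, P* ≈ 19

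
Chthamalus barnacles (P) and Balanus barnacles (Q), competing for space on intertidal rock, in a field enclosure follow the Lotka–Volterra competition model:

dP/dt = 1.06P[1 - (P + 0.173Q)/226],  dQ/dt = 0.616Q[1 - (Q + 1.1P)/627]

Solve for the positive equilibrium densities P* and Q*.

P* ≈ 145, Q* ≈ 467

Setting both brackets to zero gives the nullclines P + 0.173Q = 226 and 1.1P + Q = 627.
Substituting Q = 627 - 1.1P into the first: P(1 - 0.173·1.1) = 226 - 0.173·627.
So P* = 118/0.81 = 145, and then Q* = 627 - 1.1·145 = 467.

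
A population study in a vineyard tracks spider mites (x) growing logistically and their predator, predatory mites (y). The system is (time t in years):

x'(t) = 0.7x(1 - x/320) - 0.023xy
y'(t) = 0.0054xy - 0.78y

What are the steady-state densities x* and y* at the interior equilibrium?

From dy/dt = 0 with y > 0: 0.0054x* = 0.78, so x* = 144.
Substitute into dx/dt = 0: 0.7(1 - 144/320) = 0.023y*.
The bracket is 0.549, giving y* = 0.384/0.023 = 16.7.

x* ≈ 144, y* ≈ 16.7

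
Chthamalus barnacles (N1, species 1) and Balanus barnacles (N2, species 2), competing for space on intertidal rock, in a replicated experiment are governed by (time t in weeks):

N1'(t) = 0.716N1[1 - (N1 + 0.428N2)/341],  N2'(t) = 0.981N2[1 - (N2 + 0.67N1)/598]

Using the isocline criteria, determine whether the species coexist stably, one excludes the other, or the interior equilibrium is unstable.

Compare the nullcline intercepts: K1/α12 = 341/0.428 = 797 > K2 = 598; K2/α21 = 598/0.67 = 893 > K1 = 341.
Since both inequalities hold, each species can invade when rare, so the interior equilibrium is stable.

stable coexistence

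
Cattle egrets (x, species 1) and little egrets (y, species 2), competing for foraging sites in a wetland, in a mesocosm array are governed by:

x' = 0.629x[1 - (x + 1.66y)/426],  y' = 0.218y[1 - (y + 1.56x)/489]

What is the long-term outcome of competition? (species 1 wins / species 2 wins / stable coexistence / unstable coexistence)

unstable coexistence (outcome depends on initial conditions)

Compare the nullcline intercepts: K1/α12 = 426/1.66 = 257 < K2 = 489; K2/α21 = 489/1.56 = 313 < K1 = 426.
Since both are reversed, neither can invade when rare; the interior point is a saddle.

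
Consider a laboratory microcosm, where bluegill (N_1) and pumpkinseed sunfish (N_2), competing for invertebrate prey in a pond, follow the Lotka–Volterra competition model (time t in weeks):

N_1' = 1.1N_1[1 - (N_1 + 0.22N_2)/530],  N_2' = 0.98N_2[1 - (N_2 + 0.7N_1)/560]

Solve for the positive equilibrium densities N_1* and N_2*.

Setting both brackets to zero gives the nullclines N_1 + 0.22N_2 = 530 and 0.7N_1 + N_2 = 560.
Substituting N_2 = 560 - 0.7N_1 into the first: N_1(1 - 0.22·0.7) = 530 - 0.22·560.
So N_1* = 407/0.846 = 481, and then N_2* = 560 - 0.7·481 = 223.

N_1* ≈ 481, N_2* ≈ 223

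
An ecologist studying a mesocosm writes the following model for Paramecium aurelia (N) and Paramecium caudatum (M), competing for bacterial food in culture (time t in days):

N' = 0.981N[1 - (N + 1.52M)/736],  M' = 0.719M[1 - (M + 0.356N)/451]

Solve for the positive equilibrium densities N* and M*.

Setting both brackets to zero gives the nullclines N + 1.52M = 736 and 0.356N + M = 451.
Substituting M = 451 - 0.356N into the first: N(1 - 1.52·0.356) = 736 - 1.52·451.
So N* = 50.5/0.459 = 110, and then M* = 451 - 0.356·110 = 412.

N* ≈ 110, M* ≈ 412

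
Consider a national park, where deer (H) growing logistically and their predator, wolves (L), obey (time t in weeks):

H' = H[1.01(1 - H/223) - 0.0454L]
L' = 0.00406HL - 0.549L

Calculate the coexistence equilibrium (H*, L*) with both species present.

From dL/dt = 0 with L > 0: 0.00406H* = 0.549, so H* = 135.
Substitute into dH/dt = 0: 1.01(1 - 135/223) = 0.0454L*.
The bracket is 0.394, giving L* = 0.398/0.0454 = 8.76.

H* ≈ 135, L* ≈ 8.76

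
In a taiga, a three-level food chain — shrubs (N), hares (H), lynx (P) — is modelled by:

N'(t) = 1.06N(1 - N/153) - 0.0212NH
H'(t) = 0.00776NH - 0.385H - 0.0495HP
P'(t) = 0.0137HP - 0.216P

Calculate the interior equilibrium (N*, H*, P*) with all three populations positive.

From dP/dt = 0: 0.0137H* = 0.216, so H* = 15.8.
From dN/dt = 0: 1.06(1 - N*/153) = 0.0212·15.8, giving N* = 153·(1 - 0.315) = 105.
From dH/dt = 0: 0.00776·105 - 0.385 = 0.0495P*, so P* = 0.428/0.0495 = 8.64.

N* ≈ 105, H* ≈ 15.8, P* ≈ 8.64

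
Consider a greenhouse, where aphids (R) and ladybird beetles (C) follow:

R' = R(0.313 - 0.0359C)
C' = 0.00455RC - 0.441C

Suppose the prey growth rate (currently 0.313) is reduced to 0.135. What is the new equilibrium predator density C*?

C* ≈ 3.76

At the interior fixed point, setting dR/dt = 0 with R > 0 fixes C* = (prey growth rate)/(RC coefficient) — independent of the other coefficients.
With the change, C* = 0.135/0.0359 = 3.76; it falls from 8.72.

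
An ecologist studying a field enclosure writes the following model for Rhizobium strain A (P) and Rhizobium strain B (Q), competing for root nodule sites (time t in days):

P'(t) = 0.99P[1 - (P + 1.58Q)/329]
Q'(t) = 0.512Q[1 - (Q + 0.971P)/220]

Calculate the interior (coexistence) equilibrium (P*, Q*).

P* ≈ 34.8, Q* ≈ 186

Setting both brackets to zero gives the nullclines P + 1.58Q = 329 and 0.971P + Q = 220.
Substituting Q = 220 - 0.971P into the first: P(1 - 1.58·0.971) = 329 - 1.58·220.
So P* = -18.6/-0.534 = 34.8, and then Q* = 220 - 0.971·34.8 = 186.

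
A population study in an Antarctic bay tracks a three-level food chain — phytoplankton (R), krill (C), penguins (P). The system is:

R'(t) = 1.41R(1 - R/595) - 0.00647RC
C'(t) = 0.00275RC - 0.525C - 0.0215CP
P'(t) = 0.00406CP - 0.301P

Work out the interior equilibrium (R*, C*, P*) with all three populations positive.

From dP/dt = 0: 0.00406C* = 0.301, so C* = 74.1.
From dR/dt = 0: 1.41(1 - R*/595) = 0.00647·74.1, giving R* = 595·(1 - 0.34) = 393.
From dC/dt = 0: 0.00275·393 - 0.525 = 0.0215P*, so P* = 0.555/0.0215 = 25.8.

R* ≈ 393, C* ≈ 74.1, P* ≈ 25.8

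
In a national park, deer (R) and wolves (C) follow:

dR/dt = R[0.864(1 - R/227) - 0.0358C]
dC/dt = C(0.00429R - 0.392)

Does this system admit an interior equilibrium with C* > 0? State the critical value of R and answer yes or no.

The predator equation gives dC/dt > 0 only when R > 0.392/0.00429 = 91.4.
Without the predator, R → K = 227. Since 227 > 91.4, the predator can invade and persist.

Threshold R = 91.4; K > 91.4, so yes, the predator persists.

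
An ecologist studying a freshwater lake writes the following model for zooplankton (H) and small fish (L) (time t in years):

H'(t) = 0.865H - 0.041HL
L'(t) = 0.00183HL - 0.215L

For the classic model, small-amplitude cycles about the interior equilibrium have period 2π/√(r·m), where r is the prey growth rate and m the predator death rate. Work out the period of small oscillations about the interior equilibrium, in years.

T ≈ 14.6 years

Here r = 0.865 and m = 0.215, so r·m = 0.186.
ω = √0.186 = 0.431 per year, hence T = 2π/ω ≈ 14.6 years.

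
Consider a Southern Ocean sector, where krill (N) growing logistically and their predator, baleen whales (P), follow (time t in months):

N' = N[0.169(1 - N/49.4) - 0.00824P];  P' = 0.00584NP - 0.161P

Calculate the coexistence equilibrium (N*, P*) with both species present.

N* ≈ 27.6, P* ≈ 9.06

From dP/dt = 0 with P > 0: 0.00584N* = 0.161, so N* = 27.6.
Substitute into dN/dt = 0: 0.169(1 - 27.6/49.4) = 0.00824P*.
The bracket is 0.442, giving P* = 0.0747/0.00824 = 9.06.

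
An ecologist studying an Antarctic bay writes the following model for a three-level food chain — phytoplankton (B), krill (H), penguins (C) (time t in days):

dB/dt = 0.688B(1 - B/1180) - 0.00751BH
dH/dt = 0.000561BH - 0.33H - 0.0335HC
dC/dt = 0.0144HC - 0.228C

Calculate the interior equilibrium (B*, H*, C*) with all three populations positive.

From dC/dt = 0: 0.0144H* = 0.228, so H* = 15.8.
From dB/dt = 0: 0.688(1 - B*/1180) = 0.00751·15.8, giving B* = 1180·(1 - 0.173) = 976.
From dH/dt = 0: 0.000561·976 - 0.33 = 0.0335C*, so C* = 0.218/0.0335 = 6.49.

B* ≈ 976, H* ≈ 15.8, C* ≈ 6.49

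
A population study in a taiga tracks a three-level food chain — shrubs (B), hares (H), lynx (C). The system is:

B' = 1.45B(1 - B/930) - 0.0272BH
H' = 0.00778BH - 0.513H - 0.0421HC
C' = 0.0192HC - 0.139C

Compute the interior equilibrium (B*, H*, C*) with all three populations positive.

B* ≈ 804, H* ≈ 7.24, C* ≈ 136

From dC/dt = 0: 0.0192H* = 0.139, so H* = 7.24.
From dB/dt = 0: 1.45(1 - B*/930) = 0.0272·7.24, giving B* = 930·(1 - 0.136) = 804.
From dH/dt = 0: 0.00778·804 - 0.513 = 0.0421C*, so C* = 5.74/0.0421 = 136.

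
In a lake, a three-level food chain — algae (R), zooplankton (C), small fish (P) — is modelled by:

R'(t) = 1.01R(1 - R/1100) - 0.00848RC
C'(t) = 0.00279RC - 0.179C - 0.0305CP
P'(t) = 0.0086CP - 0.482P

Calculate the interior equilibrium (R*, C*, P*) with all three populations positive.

R* ≈ 582, C* ≈ 56, P* ≈ 47.4

From dP/dt = 0: 0.0086C* = 0.482, so C* = 56.
From dR/dt = 0: 1.01(1 - R*/1100) = 0.00848·56, giving R* = 1100·(1 - 0.471) = 582.
From dC/dt = 0: 0.00279·582 - 0.179 = 0.0305P*, so P* = 1.45/0.0305 = 47.4.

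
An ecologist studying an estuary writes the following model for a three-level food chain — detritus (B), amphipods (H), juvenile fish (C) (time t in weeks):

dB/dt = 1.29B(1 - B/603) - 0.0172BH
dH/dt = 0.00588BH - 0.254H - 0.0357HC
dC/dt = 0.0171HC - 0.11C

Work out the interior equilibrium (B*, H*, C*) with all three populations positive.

B* ≈ 551, H* ≈ 6.43, C* ≈ 83.7

From dC/dt = 0: 0.0171H* = 0.11, so H* = 6.43.
From dB/dt = 0: 1.29(1 - B*/603) = 0.0172·6.43, giving B* = 603·(1 - 0.0858) = 551.
From dH/dt = 0: 0.00588·551 - 0.254 = 0.0357C*, so C* = 2.99/0.0357 = 83.7.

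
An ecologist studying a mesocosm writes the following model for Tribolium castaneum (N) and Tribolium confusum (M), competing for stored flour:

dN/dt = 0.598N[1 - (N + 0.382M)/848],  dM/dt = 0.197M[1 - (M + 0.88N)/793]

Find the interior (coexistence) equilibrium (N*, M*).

N* ≈ 821, M* ≈ 70.4

Setting both brackets to zero gives the nullclines N + 0.382M = 848 and 0.88N + M = 793.
Substituting M = 793 - 0.88N into the first: N(1 - 0.382·0.88) = 848 - 0.382·793.
So N* = 545/0.664 = 821, and then M* = 793 - 0.88·821 = 70.4.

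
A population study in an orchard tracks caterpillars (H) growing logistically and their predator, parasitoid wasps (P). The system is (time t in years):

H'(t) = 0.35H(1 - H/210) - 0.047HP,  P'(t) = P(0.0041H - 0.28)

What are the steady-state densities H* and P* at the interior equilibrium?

From dP/dt = 0 with P > 0: 0.0041H* = 0.28, so H* = 68.3.
Substitute into dH/dt = 0: 0.35(1 - 68.3/210) = 0.047P*.
The bracket is 0.675, giving P* = 0.236/0.047 = 5.03.

H* ≈ 68.3, P* ≈ 5.03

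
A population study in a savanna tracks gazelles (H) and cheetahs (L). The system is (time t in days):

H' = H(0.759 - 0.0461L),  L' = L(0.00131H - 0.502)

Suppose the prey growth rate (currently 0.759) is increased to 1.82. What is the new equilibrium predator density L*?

L* ≈ 39.5

At the interior fixed point, setting dH/dt = 0 with H > 0 fixes L* = (prey growth rate)/(HL coefficient) — independent of the other coefficients.
With the change, L* = 1.82/0.0461 = 39.5; it rises from 16.5.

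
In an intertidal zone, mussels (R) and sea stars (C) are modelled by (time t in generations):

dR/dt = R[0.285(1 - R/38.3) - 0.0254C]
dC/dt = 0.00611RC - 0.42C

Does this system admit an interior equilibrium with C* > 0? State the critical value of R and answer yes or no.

Threshold R = 68.7; K < 68.7, so no, the predator goes extinct.

The predator equation gives dC/dt > 0 only when R > 0.42/0.00611 = 68.7.
Without the predator, R → K = 38.3. Since 38.3 < 68.7, the predator cannot invade.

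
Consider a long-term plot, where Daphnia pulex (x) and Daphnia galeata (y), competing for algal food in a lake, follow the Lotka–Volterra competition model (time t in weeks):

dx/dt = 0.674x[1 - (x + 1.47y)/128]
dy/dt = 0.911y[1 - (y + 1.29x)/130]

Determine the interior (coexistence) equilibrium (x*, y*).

x* ≈ 70.4, y* ≈ 39.2

Setting both brackets to zero gives the nullclines x + 1.47y = 128 and 1.29x + y = 130.
Substituting y = 130 - 1.29x into the first: x(1 - 1.47·1.29) = 128 - 1.47·130.
So x* = -63.1/-0.896 = 70.4, and then y* = 130 - 1.29·70.4 = 39.2.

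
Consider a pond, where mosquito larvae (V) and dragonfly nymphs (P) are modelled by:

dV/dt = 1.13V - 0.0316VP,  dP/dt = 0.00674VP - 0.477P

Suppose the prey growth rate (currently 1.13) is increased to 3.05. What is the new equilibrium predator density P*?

At the interior fixed point, setting dV/dt = 0 with V > 0 fixes P* = (prey growth rate)/(VP coefficient) — independent of the other coefficients.
With the change, P* = 3.05/0.0316 = 96.5; it rises from 35.8.

P* ≈ 96.5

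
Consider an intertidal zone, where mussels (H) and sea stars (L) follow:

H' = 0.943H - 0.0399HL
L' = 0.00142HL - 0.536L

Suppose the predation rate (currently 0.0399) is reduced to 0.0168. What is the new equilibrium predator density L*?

L* ≈ 56.1

At the interior fixed point, setting dH/dt = 0 with H > 0 fixes L* = (prey growth rate)/(HL coefficient) — independent of the other coefficients.
With the change, L* = 0.943/0.0168 = 56.1; it rises from 23.6.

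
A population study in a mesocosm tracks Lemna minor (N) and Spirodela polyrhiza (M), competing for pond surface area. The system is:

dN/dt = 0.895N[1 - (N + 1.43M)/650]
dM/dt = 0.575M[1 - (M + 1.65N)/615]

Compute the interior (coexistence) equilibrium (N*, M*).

Setting both brackets to zero gives the nullclines N + 1.43M = 650 and 1.65N + M = 615.
Substituting M = 615 - 1.65N into the first: N(1 - 1.43·1.65) = 650 - 1.43·615.
So N* = -229/-1.36 = 169, and then M* = 615 - 1.65·169 = 337.

N* ≈ 169, M* ≈ 337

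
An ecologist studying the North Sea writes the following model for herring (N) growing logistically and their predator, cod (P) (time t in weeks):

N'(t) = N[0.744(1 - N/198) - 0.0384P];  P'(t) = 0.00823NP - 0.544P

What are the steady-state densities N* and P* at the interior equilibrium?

From dP/dt = 0 with P > 0: 0.00823N* = 0.544, so N* = 66.1.
Substitute into dN/dt = 0: 0.744(1 - 66.1/198) = 0.0384P*.
The bracket is 0.666, giving P* = 0.496/0.0384 = 12.9.

N* ≈ 66.1, P* ≈ 12.9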